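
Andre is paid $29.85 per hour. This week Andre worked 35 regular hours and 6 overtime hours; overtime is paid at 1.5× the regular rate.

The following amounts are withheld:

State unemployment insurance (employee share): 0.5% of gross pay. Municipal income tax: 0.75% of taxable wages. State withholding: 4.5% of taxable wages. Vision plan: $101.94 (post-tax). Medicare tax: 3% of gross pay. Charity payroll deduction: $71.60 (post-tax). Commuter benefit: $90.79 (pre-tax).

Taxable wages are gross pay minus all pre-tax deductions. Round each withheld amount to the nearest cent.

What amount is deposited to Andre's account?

$938.91

Regular pay: 35 × $29.85 = $1,044.75
Overtime pay: 6 × $29.85 × 1.5 = $268.65
Gross pay = $1,044.75 + $268.65 = $1,313.40
Commuter benefit: $90.79
Taxable wages = $1,313.40 − $90.79 = $1,222.61
State withholding: $1,222.61 × 0.045 = $55.02
Municipal income tax: $1,222.61 × 0.0075 = $9.17
Medicare tax: $1,313.40 × 0.03 = $39.40
State unemployment insurance (employee share): $1,313.40 × 0.005 = $6.57
Vision plan: $101.94
Charity payroll deduction: $71.60
Total deductions = $90.79 + $55.02 + $9.17 + $39.40 + $6.57 + $101.94 + $71.60 = $374.49
Net pay = $1,313.40 − $374.49 = $938.91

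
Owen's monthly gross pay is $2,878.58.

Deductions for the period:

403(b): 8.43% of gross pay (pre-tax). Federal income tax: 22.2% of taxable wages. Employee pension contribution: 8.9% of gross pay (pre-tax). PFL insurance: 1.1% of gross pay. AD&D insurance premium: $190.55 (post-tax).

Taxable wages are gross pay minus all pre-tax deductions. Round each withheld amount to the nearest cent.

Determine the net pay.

Employee pension contribution: $2,878.58 × 0.089 = $256.19
403(b): $2,878.58 × 0.0843 = $242.66
Pre-tax total = $256.19 + $242.66 = $498.85
Taxable wages = $2,878.58 − $498.85 = $2,379.73
Federal income tax: $2,379.73 × 0.222 = $528.30
PFL insurance: $2,878.58 × 0.011 = $31.66
AD&D insurance premium: $190.55
Total deductions = $256.19 + $242.66 + $528.30 + $31.66 + $190.55 = $1,249.36
Net pay = $2,878.58 − $1,249.36 = $1,629.22

$1,629.22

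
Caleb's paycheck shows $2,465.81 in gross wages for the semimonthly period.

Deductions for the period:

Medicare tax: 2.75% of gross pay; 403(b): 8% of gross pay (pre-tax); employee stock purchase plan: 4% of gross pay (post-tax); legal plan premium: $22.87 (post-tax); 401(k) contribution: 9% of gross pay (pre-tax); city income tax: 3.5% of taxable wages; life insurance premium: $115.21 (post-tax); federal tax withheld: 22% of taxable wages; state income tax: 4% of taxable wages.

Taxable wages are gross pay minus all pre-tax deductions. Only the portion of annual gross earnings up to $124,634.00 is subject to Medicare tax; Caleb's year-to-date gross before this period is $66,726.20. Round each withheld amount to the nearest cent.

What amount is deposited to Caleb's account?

$1,138.35

401(k) contribution: $2,465.81 × 0.09 = $221.92
403(b): $2,465.81 × 0.08 = $197.26
Pre-tax total = $221.92 + $197.26 = $419.18
Taxable wages = $2,465.81 − $419.18 = $2,046.63
State income tax: $2,046.63 × 0.04 = $81.87
Federal tax withheld: $2,046.63 × 0.22 = $450.26
City income tax: $2,046.63 × 0.035 = $71.63
Medicare tax: cap not yet reached, full $2,465.81 is subject → $2,465.81 × 0.0275 = $67.81
Life insurance premium: $115.21
Legal plan premium: $22.87
Employee stock purchase plan: $2,465.81 × 0.04 = $98.63
Total deductions = $221.92 + $197.26 + $81.87 + $450.26 + $71.63 + $67.81 + $115.21 + $22.87 + $98.63 = $1,327.46
Net pay = $2,465.81 − $1,327.46 = $1,138.35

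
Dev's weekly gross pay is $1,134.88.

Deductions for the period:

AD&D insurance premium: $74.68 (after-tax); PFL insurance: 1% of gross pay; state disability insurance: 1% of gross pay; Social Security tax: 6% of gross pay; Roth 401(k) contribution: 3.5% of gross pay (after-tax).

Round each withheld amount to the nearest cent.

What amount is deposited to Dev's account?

$929.69

PFL insurance: $1,134.88 × 0.01 = $11.35
Social Security tax: $1,134.88 × 0.06 = $68.09
State disability insurance: $1,134.88 × 0.01 = $11.35
Roth 401(k) contribution: $1,134.88 × 0.035 = $39.72
AD&D insurance premium: $74.68
Total deductions = $11.35 + $68.09 + $11.35 + $39.72 + $74.68 = $205.19
Net pay = $1,134.88 − $205.19 = $929.69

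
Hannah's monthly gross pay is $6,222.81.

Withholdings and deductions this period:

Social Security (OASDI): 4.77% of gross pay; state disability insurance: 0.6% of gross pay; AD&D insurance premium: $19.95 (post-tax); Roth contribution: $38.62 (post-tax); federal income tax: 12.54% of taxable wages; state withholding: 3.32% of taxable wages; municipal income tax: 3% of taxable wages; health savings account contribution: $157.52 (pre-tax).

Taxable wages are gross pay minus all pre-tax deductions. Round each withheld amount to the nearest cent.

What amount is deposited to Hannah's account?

$4,528.63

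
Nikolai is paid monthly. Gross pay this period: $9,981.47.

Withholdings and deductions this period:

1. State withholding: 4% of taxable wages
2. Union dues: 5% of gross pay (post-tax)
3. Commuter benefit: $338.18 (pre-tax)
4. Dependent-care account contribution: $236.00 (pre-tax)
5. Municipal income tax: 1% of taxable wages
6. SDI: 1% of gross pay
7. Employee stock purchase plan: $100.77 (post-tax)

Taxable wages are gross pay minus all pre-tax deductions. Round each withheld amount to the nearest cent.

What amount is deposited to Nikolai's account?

Dependent-care account contribution: $236.00
Commuter benefit: $338.18
Pre-tax total = $236.00 + $338.18 = $574.18
Taxable wages = $9,981.47 − $574.18 = $9,407.29
State withholding: $9,407.29 × 0.04 = $376.29
Municipal income tax: $9,407.29 × 0.01 = $94.07
SDI: $9,981.47 × 0.01 = $99.81
Union dues: $9,981.47 × 0.05 = $499.07
Employee stock purchase plan: $100.77
Total deductions = $236.00 + $338.18 + $376.29 + $94.07 + $99.81 + $499.07 + $100.77 = $1,744.19
Net pay = $9,981.47 − $1,744.19 = $8,237.28

$8,237.28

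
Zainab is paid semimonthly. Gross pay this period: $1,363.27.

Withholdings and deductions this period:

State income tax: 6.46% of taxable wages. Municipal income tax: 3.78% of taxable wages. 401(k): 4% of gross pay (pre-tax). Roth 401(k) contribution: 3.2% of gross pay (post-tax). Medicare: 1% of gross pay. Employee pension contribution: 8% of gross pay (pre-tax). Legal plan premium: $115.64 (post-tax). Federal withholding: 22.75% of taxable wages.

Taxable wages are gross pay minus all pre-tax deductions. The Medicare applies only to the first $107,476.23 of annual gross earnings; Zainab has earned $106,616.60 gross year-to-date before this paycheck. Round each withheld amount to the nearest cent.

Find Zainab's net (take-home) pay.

401(k): $1,363.27 × 0.04 = $54.53
Employee pension contribution: $1,363.27 × 0.08 = $109.06
Pre-tax total = $54.53 + $109.06 = $163.59
Taxable wages = $1,363.27 − $163.59 = $1,199.68
Federal withholding: $1,199.68 × 0.2275 = $272.93
Municipal income tax: $1,199.68 × 0.0378 = $45.35
State income tax: $1,199.68 × 0.0646 = $77.50
Medicare: only $107,476.23 − $106,616.60 = $859.63 of this check is subject → $859.63 × 0.01 = $8.60
Legal plan premium: $115.64
Roth 401(k) contribution: $1,363.27 × 0.032 = $43.62
Total deductions = $54.53 + $109.06 + $272.93 + $45.35 + $77.50 + $8.60 + $115.64 + $43.62 = $727.23
Net pay = $1,363.27 − $727.23 = $636.04

$636.04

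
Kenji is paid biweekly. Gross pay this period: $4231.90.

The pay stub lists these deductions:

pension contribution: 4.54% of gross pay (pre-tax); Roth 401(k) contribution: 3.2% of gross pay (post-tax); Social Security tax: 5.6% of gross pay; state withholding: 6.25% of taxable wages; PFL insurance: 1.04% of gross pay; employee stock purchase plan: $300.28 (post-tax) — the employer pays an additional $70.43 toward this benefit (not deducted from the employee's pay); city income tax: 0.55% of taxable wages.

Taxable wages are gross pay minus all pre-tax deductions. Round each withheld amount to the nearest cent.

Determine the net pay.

$3048.36

Pension contribution: $4231.90 × 0.0454 = $192.13
Taxable wages = $4231.90 − $192.13 = $4039.77
City income tax: $4039.77 × 0.0055 = $22.22
State withholding: $4039.77 × 0.0625 = $252.49
Social Security tax: $4231.90 × 0.056 = $236.99
PFL insurance: $4231.90 × 0.0104 = $44.01
Employee stock purchase plan: $300.28
Roth 401(k) contribution: $4231.90 × 0.032 = $135.42
(Employer's $70.43 toward employee stock purchase plan is not withheld from the employee.)
Total deductions = $192.13 + $22.22 + $252.49 + $236.99 + $44.01 + $300.28 + $135.42 = $1183.54
Net pay = $4231.90 − $1183.54 = $3048.36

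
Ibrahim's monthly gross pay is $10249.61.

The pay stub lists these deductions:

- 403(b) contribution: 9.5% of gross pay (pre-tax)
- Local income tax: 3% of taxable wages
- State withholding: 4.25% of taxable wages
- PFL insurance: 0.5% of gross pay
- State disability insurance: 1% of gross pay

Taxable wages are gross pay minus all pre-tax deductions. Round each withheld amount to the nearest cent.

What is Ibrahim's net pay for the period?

$8449.64

403(b) contribution: $10249.61 × 0.095 = $973.71
Taxable wages = $10249.61 − $973.71 = $9275.90
State withholding: $9275.90 × 0.0425 = $394.23
Local income tax: $9275.90 × 0.03 = $278.28
PFL insurance: $10249.61 × 0.005 = $51.25
State disability insurance: $10249.61 × 0.01 = $102.50
Total deductions = $973.71 + $394.23 + $278.28 + $51.25 + $102.50 = $1799.97
Net pay = $10249.61 − $1799.97 = $8449.64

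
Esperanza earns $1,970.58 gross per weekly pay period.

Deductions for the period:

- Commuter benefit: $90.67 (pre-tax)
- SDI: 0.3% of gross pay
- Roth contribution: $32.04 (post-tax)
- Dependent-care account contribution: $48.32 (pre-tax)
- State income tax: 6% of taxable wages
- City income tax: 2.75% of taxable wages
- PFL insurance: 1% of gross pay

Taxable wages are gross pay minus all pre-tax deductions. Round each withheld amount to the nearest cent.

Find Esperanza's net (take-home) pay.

Dependent-care account contribution: $48.32
Commuter benefit: $90.67
Pre-tax total = $48.32 + $90.67 = $138.99
Taxable wages = $1,970.58 − $138.99 = $1,831.59
State income tax: $1,831.59 × 0.06 = $109.90
City income tax: $1,831.59 × 0.0275 = $50.37
PFL insurance: $1,970.58 × 0.01 = $19.71
SDI: $1,970.58 × 0.003 = $5.91
Roth contribution: $32.04
Total deductions = $48.32 + $90.67 + $109.90 + $50.37 + $19.71 + $5.91 + $32.04 = $356.92
Net pay = $1,970.58 − $356.92 = $1,613.66

$1,613.66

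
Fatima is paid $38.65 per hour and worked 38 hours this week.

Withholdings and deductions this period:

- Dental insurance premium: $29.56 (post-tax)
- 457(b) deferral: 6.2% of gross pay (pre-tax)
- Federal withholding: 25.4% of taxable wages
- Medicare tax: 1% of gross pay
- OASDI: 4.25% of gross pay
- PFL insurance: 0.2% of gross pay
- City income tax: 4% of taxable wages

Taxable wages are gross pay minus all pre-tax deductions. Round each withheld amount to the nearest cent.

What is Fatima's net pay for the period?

$863.00

Gross pay: 38 × $38.65 = $1,468.70
457(b) deferral: $1,468.70 × 0.062 = $91.06
Taxable wages = $1,468.70 − $91.06 = $1,377.64
Federal withholding: $1,377.64 × 0.254 = $349.92
City income tax: $1,377.64 × 0.04 = $55.11
Medicare tax: $1,468.70 × 0.01 = $14.69
OASDI: $1,468.70 × 0.0425 = $62.42
PFL insurance: $1,468.70 × 0.002 = $2.94
Dental insurance premium: $29.56
Total deductions = $91.06 + $349.92 + $55.11 + $14.69 + $62.42 + $2.94 + $29.56 = $605.70
Net pay = $1,468.70 − $605.70 = $863.00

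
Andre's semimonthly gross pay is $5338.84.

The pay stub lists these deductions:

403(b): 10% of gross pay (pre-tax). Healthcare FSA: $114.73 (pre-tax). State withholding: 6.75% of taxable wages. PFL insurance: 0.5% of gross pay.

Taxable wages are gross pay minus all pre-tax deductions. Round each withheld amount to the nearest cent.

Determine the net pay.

$4346.95

403(b): $5338.84 × 0.1 = $533.88
Healthcare FSA: $114.73
Pre-tax total = $533.88 + $114.73 = $648.61
Taxable wages = $5338.84 − $648.61 = $4690.23
State withholding: $4690.23 × 0.0675 = $316.59
PFL insurance: $5338.84 × 0.005 = $26.69
Total deductions = $533.88 + $114.73 + $316.59 + $26.69 = $991.89
Net pay = $5338.84 − $991.89 = $4346.95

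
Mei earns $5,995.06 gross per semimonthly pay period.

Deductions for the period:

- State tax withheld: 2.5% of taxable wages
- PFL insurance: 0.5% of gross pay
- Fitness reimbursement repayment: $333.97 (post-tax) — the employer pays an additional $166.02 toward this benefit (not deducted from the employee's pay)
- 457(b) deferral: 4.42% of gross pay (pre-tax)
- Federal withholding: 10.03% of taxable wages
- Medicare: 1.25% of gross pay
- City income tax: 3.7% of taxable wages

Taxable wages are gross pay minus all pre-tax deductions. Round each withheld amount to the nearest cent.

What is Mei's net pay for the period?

457(b) deferral: $5,995.06 × 0.0442 = $264.98
Taxable wages = $5,995.06 − $264.98 = $5,730.08
Federal withholding: $5,730.08 × 0.1003 = $574.73
City income tax: $5,730.08 × 0.037 = $212.01
State tax withheld: $5,730.08 × 0.025 = $143.25
PFL insurance: $5,995.06 × 0.005 = $29.98
Medicare: $5,995.06 × 0.0125 = $74.94
Fitness reimbursement repayment: $333.97
(Employer's $166.02 toward fitness reimbursement repayment is not withheld from the employee.)
Total deductions = $264.98 + $574.73 + $212.01 + $143.25 + $29.98 + $74.94 + $333.97 = $1,633.86
Net pay = $5,995.06 − $1,633.86 = $4,361.20

$4,361.20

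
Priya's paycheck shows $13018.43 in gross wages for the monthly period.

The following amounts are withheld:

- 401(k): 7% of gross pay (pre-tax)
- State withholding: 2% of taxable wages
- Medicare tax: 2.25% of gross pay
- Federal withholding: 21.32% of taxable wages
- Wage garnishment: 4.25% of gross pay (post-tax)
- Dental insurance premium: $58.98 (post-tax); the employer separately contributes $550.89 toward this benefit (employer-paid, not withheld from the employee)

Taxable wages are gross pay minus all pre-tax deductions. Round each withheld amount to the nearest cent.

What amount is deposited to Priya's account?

$8378.59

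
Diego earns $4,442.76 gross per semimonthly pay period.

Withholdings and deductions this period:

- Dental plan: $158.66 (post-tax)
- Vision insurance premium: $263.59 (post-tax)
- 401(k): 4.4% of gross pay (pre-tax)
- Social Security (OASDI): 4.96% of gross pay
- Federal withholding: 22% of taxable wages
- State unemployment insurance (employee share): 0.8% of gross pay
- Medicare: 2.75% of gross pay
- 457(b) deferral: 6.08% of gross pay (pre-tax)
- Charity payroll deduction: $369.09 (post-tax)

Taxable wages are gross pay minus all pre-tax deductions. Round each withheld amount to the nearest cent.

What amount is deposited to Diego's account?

$1,932.76

457(b) deferral: $4,442.76 × 0.0608 = $270.12
401(k): $4,442.76 × 0.044 = $195.48
Pre-tax total = $270.12 + $195.48 = $465.60
Taxable wages = $4,442.76 − $465.60 = $3,977.16
Federal withholding: $3,977.16 × 0.22 = $874.98
State unemployment insurance (employee share): $4,442.76 × 0.008 = $35.54
Medicare: $4,442.76 × 0.0275 = $122.18
Social Security (OASDI): $4,442.76 × 0.0496 = $220.36
Dental plan: $158.66
Charity payroll deduction: $369.09
Vision insurance premium: $263.59
Total deductions = $270.12 + $195.48 + $874.98 + $35.54 + $122.18 + $220.36 + $158.66 + $369.09 + $263.59 = $2,510.00
Net pay = $4,442.76 − $2,510.00 = $1,932.76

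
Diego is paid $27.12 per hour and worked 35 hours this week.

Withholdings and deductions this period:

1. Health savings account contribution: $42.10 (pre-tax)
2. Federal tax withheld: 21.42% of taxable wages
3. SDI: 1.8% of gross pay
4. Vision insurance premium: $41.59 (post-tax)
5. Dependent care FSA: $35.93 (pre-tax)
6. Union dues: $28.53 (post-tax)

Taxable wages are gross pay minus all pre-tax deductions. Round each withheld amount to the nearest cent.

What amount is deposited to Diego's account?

Gross pay: 35 × $27.12 = $949.20
Health savings account contribution: $42.10
Dependent care FSA: $35.93
Pre-tax total = $42.10 + $35.93 = $78.03
Taxable wages = $949.20 − $78.03 = $871.17
Federal tax withheld: $871.17 × 0.2142 = $186.60
SDI: $949.20 × 0.018 = $17.09
Union dues: $28.53
Vision insurance premium: $41.59
Total deductions = $42.10 + $35.93 + $186.60 + $17.09 + $28.53 + $41.59 = $351.84
Net pay = $949.20 − $351.84 = $597.36

$597.36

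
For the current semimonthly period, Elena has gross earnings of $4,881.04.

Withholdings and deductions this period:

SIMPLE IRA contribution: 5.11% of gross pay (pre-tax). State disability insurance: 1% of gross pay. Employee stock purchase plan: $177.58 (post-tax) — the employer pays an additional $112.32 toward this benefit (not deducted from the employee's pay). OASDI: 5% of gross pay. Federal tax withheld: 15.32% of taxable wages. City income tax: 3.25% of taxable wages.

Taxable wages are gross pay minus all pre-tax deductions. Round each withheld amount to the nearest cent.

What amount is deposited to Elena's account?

SIMPLE IRA contribution: $4,881.04 × 0.0511 = $249.42
Taxable wages = $4,881.04 − $249.42 = $4,631.62
City income tax: $4,631.62 × 0.0325 = $150.53
Federal tax withheld: $4,631.62 × 0.1532 = $709.56
OASDI: $4,881.04 × 0.05 = $244.05
State disability insurance: $4,881.04 × 0.01 = $48.81
Employee stock purchase plan: $177.58
(Employer's $112.32 toward employee stock purchase plan is not withheld from the employee.)
Total deductions = $249.42 + $150.53 + $709.56 + $244.05 + $48.81 + $177.58 = $1,579.95
Net pay = $4,881.04 − $1,579.95 = $3,301.09

$3,301.09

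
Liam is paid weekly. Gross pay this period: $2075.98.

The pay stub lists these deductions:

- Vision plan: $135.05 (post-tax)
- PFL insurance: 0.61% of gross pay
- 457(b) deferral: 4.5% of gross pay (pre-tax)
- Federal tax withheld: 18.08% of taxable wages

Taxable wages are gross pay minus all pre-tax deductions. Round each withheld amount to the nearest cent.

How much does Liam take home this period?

$1476.40

457(b) deferral: $2075.98 × 0.045 = $93.42
Taxable wages = $2075.98 − $93.42 = $1982.56
Federal tax withheld: $1982.56 × 0.1808 = $358.45
PFL insurance: $2075.98 × 0.0061 = $12.66
Vision plan: $135.05
Total deductions = $93.42 + $358.45 + $12.66 + $135.05 = $599.58
Net pay = $2075.98 − $599.58 = $1476.40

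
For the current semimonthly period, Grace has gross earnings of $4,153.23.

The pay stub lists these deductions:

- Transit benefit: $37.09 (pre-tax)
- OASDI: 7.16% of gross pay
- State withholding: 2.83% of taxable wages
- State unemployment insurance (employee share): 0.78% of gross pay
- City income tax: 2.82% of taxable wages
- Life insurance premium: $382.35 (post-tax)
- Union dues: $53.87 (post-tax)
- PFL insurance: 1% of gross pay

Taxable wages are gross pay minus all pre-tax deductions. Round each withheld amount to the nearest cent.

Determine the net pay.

$3,076.05

Transit benefit: $37.09
Taxable wages = $4,153.23 − $37.09 = $4,116.14
State withholding: $4,116.14 × 0.0283 = $116.49
City income tax: $4,116.14 × 0.0282 = $116.08
State unemployment insurance (employee share): $4,153.23 × 0.0078 = $32.40
PFL insurance: $4,153.23 × 0.01 = $41.53
OASDI: $4,153.23 × 0.0716 = $297.37
Life insurance premium: $382.35
Union dues: $53.87
Total deductions = $37.09 + $116.49 + $116.08 + $32.40 + $41.53 + $297.37 + $382.35 + $53.87 = $1,077.18
Net pay = $4,153.23 − $1,077.18 = $3,076.05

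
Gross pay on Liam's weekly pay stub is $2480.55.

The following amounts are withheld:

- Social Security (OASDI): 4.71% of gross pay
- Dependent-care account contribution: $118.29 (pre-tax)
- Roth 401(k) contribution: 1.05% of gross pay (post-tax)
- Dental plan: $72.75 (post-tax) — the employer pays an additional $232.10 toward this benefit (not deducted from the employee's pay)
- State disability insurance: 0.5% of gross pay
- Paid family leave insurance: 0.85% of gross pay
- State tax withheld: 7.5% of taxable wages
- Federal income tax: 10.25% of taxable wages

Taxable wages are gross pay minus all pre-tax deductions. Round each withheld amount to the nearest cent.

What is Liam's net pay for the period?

$1693.85

Dependent-care account contribution: $118.29
Taxable wages = $2480.55 − $118.29 = $2362.26
State tax withheld: $2362.26 × 0.075 = $177.17
Federal income tax: $2362.26 × 0.1025 = $242.13
State disability insurance: $2480.55 × 0.005 = $12.40
Paid family leave insurance: $2480.55 × 0.0085 = $21.08
Social Security (OASDI): $2480.55 × 0.0471 = $116.83
Dental plan: $72.75
Roth 401(k) contribution: $2480.55 × 0.0105 = $26.05
(Employer's $232.10 toward dental plan is not withheld from the employee.)
Total deductions = $118.29 + $177.17 + $242.13 + $12.40 + $21.08 + $116.83 + $72.75 + $26.05 = $786.70
Net pay = $2480.55 − $786.70 = $1693.85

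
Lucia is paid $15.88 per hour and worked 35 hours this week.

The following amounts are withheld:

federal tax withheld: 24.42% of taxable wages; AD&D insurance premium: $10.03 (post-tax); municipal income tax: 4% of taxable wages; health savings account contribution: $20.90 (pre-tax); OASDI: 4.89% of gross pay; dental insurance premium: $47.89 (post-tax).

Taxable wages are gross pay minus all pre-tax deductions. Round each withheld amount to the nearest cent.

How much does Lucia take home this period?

Gross pay: 35 × $15.88 = $555.80
Health savings account contribution: $20.90
Taxable wages = $555.80 − $20.90 = $534.90
Federal tax withheld: $534.90 × 0.2442 = $130.62
Municipal income tax: $534.90 × 0.04 = $21.40
OASDI: $555.80 × 0.0489 = $27.18
Dental insurance premium: $47.89
AD&D insurance premium: $10.03
Total deductions = $20.90 + $130.62 + $21.40 + $27.18 + $47.89 + $10.03 = $258.02
Net pay = $555.80 − $258.02 = $297.78

$297.78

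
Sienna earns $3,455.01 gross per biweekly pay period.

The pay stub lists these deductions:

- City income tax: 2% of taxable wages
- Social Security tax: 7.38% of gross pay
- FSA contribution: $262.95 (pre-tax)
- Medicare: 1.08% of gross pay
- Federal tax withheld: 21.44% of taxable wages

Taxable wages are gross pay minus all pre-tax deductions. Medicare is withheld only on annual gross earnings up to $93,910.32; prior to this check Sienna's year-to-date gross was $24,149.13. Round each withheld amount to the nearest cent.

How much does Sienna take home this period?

$2,151.55

FSA contribution: $262.95
Taxable wages = $3,455.01 − $262.95 = $3,192.06
City income tax: $3,192.06 × 0.02 = $63.84
Federal tax withheld: $3,192.06 × 0.2144 = $684.38
Social Security tax: $3,455.01 × 0.0738 = $254.98
Medicare: cap not yet reached, full $3,455.01 is subject → $3,455.01 × 0.0108 = $37.31
Total deductions = $262.95 + $63.84 + $684.38 + $254.98 + $37.31 = $1,303.46
Net pay = $3,455.01 − $1,303.46 = $2,151.55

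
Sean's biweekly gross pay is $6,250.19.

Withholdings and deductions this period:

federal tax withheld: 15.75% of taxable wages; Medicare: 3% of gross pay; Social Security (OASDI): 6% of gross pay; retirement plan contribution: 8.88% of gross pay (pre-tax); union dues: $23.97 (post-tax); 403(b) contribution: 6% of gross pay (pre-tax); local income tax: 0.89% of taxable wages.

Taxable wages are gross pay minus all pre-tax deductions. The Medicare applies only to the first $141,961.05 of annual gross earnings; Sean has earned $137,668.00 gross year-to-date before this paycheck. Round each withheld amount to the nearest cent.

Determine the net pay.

$3,907.11

Retirement plan contribution: $6,250.19 × 0.0888 = $555.02
403(b) contribution: $6,250.19 × 0.06 = $375.01
Pre-tax total = $555.02 + $375.01 = $930.03
Taxable wages = $6,250.19 − $930.03 = $5,320.16
Federal tax withheld: $5,320.16 × 0.1575 = $837.93
Local income tax: $5,320.16 × 0.0089 = $47.35
Medicare: only $141,961.05 − $137,668.00 = $4,293.05 of this check is subject → $4,293.05 × 0.03 = $128.79
Social Security (OASDI): $6,250.19 × 0.06 = $375.01
Union dues: $23.97
Total deductions = $555.02 + $375.01 + $837.93 + $47.35 + $128.79 + $375.01 + $23.97 = $2,343.08
Net pay = $6,250.19 − $2,343.08 = $3,907.11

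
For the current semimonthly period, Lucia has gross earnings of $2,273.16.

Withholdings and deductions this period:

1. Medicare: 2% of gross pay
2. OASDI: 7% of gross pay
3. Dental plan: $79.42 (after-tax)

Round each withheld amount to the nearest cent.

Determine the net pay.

OASDI: $2,273.16 × 0.07 = $159.12
Medicare: $2,273.16 × 0.02 = $45.46
Dental plan: $79.42
Total deductions = $159.12 + $45.46 + $79.42 = $284.00
Net pay = $2,273.16 − $284.00 = $1,989.16

$1,989.16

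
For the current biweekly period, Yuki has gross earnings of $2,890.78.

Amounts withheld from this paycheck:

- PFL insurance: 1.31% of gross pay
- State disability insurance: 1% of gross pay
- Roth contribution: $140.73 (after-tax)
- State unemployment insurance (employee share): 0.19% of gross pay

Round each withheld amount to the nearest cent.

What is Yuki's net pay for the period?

$2,677.78

PFL insurance: $2,890.78 × 0.0131 = $37.87
State disability insurance: $2,890.78 × 0.01 = $28.91
State unemployment insurance (employee share): $2,890.78 × 0.0019 = $5.49
Roth contribution: $140.73
Total deductions = $37.87 + $28.91 + $5.49 + $140.73 = $213.00
Net pay = $2,890.78 − $213.00 = $2,677.78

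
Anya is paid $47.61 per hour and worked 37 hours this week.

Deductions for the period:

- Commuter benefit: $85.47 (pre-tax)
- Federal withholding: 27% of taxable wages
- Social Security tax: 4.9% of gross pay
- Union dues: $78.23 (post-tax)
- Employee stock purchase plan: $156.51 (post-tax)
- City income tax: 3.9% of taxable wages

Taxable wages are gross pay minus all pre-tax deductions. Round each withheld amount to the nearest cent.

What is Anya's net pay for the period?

$837.12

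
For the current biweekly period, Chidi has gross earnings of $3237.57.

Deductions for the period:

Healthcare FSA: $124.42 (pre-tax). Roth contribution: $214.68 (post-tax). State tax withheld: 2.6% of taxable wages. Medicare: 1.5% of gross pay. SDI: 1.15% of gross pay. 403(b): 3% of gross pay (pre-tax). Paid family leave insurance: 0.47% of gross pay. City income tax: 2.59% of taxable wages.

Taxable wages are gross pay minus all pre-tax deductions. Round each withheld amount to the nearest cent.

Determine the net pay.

$2543.80

Healthcare FSA: $124.42
403(b): $3237.57 × 0.03 = $97.13
Pre-tax total = $124.42 + $97.13 = $221.55
Taxable wages = $3237.57 − $221.55 = $3016.02
City income tax: $3016.02 × 0.0259 = $78.11
State tax withheld: $3016.02 × 0.026 = $78.42
Paid family leave insurance: $3237.57 × 0.0047 = $15.22
Medicare: $3237.57 × 0.015 = $48.56
SDI: $3237.57 × 0.0115 = $37.23
Roth contribution: $214.68
Total deductions = $124.42 + $97.13 + $78.11 + $78.42 + $15.22 + $48.56 + $37.23 + $214.68 = $693.77
Net pay = $3237.57 − $693.77 = $2543.80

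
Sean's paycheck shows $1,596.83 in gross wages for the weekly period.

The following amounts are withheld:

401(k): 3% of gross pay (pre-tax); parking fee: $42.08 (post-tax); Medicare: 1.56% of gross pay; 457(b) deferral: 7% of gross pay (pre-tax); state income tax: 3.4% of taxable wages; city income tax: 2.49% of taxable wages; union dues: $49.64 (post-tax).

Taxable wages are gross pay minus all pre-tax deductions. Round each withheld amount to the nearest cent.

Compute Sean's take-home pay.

$1,235.87

401(k): $1,596.83 × 0.03 = $47.90
457(b) deferral: $1,596.83 × 0.07 = $111.78
Pre-tax total = $47.90 + $111.78 = $159.68
Taxable wages = $1,596.83 − $159.68 = $1,437.15
City income tax: $1,437.15 × 0.0249 = $35.79
State income tax: $1,437.15 × 0.034 = $48.86
Medicare: $1,596.83 × 0.0156 = $24.91
Parking fee: $42.08
Union dues: $49.64
Total deductions = $47.90 + $111.78 + $35.79 + $48.86 + $24.91 + $42.08 + $49.64 = $360.96
Net pay = $1,596.83 − $360.96 = $1,235.87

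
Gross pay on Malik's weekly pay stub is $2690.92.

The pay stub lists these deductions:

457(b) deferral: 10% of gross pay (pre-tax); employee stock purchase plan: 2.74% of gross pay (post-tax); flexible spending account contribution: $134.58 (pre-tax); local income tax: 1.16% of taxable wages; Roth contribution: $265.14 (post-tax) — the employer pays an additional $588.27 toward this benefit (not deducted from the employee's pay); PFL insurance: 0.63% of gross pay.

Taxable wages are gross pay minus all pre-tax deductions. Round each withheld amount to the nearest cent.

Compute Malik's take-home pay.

Flexible spending account contribution: $134.58
457(b) deferral: $2690.92 × 0.1 = $269.09
Pre-tax total = $134.58 + $269.09 = $403.67
Taxable wages = $2690.92 − $403.67 = $2287.25
Local income tax: $2287.25 × 0.0116 = $26.53
PFL insurance: $2690.92 × 0.0063 = $16.95
Roth contribution: $265.14
Employee stock purchase plan: $2690.92 × 0.0274 = $73.73
(Employer's $588.27 toward Roth contribution is not withheld from the employee.)
Total deductions = $134.58 + $269.09 + $26.53 + $16.95 + $265.14 + $73.73 = $786.02
Net pay = $2690.92 − $786.02 = $1904.90

$1904.90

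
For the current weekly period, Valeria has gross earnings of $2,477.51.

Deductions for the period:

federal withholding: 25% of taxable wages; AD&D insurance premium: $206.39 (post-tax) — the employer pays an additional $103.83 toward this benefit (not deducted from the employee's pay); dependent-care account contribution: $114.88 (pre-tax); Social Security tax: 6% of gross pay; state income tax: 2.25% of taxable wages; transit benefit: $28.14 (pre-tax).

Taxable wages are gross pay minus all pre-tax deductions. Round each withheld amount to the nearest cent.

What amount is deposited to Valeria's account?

Transit benefit: $28.14
Dependent-care account contribution: $114.88
Pre-tax total = $28.14 + $114.88 = $143.02
Taxable wages = $2,477.51 − $143.02 = $2,334.49
Federal withholding: $2,334.49 × 0.25 = $583.62
State income tax: $2,334.49 × 0.0225 = $52.53
Social Security tax: $2,477.51 × 0.06 = $148.65
AD&D insurance premium: $206.39
(Employer's $103.83 toward AD&D insurance premium is not withheld from the employee.)
Total deductions = $28.14 + $114.88 + $583.62 + $52.53 + $148.65 + $206.39 = $1,134.21
Net pay = $2,477.51 − $1,134.21 = $1,343.30

$1,343.30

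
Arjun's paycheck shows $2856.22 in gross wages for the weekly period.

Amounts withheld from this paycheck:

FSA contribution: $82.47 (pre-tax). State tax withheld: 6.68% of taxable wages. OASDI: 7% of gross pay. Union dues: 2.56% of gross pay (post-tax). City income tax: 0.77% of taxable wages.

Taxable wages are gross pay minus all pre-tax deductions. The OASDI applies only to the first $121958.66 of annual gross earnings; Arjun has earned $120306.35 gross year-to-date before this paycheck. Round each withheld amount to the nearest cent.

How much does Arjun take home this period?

FSA contribution: $82.47
Taxable wages = $2856.22 − $82.47 = $2773.75
City income tax: $2773.75 × 0.0077 = $21.36
State tax withheld: $2773.75 × 0.0668 = $185.29
OASDI: only $121958.66 − $120306.35 = $1652.31 of this check is subject → $1652.31 × 0.07 = $115.66
Union dues: $2856.22 × 0.0256 = $73.12
Total deductions = $82.47 + $21.36 + $185.29 + $115.66 + $73.12 = $477.90
Net pay = $2856.22 − $477.90 = $2378.32

$2378.32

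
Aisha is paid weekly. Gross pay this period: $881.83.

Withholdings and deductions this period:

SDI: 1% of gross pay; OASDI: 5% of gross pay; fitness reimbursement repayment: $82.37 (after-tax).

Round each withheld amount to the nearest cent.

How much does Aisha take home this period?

$746.55

SDI: $881.83 × 0.01 = $8.82
OASDI: $881.83 × 0.05 = $44.09
Fitness reimbursement repayment: $82.37
Total deductions = $8.82 + $44.09 + $82.37 = $135.28
Net pay = $881.83 − $135.28 = $746.55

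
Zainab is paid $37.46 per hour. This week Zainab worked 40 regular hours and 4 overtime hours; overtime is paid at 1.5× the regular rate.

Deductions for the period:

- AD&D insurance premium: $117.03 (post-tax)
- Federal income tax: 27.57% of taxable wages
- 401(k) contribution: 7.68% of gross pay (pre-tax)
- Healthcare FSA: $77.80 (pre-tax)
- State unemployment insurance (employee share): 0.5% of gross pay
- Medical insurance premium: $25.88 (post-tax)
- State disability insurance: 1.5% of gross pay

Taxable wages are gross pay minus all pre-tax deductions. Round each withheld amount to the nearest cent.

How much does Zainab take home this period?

Regular pay: 40 × $37.46 = $1,498.40
Overtime pay: 4 × $37.46 × 1.5 = $224.76
Gross pay = $1,498.40 + $224.76 = $1,723.16
Healthcare FSA: $77.80
401(k) contribution: $1,723.16 × 0.0768 = $132.34
Pre-tax total = $77.80 + $132.34 = $210.14
Taxable wages = $1,723.16 − $210.14 = $1,513.02
Federal income tax: $1,513.02 × 0.2757 = $417.14
State disability insurance: $1,723.16 × 0.015 = $25.85
State unemployment insurance (employee share): $1,723.16 × 0.005 = $8.62
Medical insurance premium: $25.88
AD&D insurance premium: $117.03
Total deductions = $77.80 + $132.34 + $417.14 + $25.85 + $8.62 + $25.88 + $117.03 = $804.66
Net pay = $1,723.16 − $804.66 = $918.50

$918.50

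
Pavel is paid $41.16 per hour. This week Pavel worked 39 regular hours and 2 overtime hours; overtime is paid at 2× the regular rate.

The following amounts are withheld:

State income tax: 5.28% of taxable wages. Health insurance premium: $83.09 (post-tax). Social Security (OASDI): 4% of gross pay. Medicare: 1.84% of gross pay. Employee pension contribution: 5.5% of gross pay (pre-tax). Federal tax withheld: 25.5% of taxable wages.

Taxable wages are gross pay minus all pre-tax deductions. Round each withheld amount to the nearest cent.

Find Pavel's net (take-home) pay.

$971.27

Regular pay: 39 × $41.16 = $1,605.24
Overtime pay: 2 × $41.16 × 2 = $164.64
Gross pay = $1,605.24 + $164.64 = $1,769.88
Employee pension contribution: $1,769.88 × 0.055 = $97.34
Taxable wages = $1,769.88 − $97.34 = $1,672.54
Federal tax withheld: $1,672.54 × 0.255 = $426.50
State income tax: $1,672.54 × 0.0528 = $88.31
Social Security (OASDI): $1,769.88 × 0.04 = $70.80
Medicare: $1,769.88 × 0.0184 = $32.57
Health insurance premium: $83.09
Total deductions = $97.34 + $426.50 + $88.31 + $70.80 + $32.57 + $83.09 = $798.61
Net pay = $1,769.88 − $798.61 = $971.27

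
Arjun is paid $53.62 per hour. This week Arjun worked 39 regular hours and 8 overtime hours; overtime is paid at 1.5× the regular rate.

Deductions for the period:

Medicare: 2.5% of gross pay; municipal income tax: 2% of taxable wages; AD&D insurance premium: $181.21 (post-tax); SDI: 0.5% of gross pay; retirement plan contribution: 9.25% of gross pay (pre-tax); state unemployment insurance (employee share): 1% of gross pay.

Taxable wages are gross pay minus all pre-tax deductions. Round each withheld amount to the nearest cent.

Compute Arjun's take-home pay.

$2141.44

Regular pay: 39 × $53.62 = $2091.18
Overtime pay: 8 × $53.62 × 1.5 = $643.44
Gross pay = $2091.18 + $643.44 = $2734.62
Retirement plan contribution: $2734.62 × 0.0925 = $252.95
Taxable wages = $2734.62 − $252.95 = $2481.67
Municipal income tax: $2481.67 × 0.02 = $49.63
Medicare: $2734.62 × 0.025 = $68.37
State unemployment insurance (employee share): $2734.62 × 0.01 = $27.35
SDI: $2734.62 × 0.005 = $13.67
AD&D insurance premium: $181.21
Total deductions = $252.95 + $49.63 + $68.37 + $27.35 + $13.67 + $181.21 = $593.18
Net pay = $2734.62 − $593.18 = $2141.44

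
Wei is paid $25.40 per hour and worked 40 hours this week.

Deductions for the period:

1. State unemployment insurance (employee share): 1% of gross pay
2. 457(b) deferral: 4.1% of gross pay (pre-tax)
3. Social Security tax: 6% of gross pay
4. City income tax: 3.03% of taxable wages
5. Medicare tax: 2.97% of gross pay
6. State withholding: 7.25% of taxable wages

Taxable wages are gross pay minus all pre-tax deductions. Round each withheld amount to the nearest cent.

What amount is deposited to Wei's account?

Gross pay: 40 × $25.40 = $1,016.00
457(b) deferral: $1,016.00 × 0.041 = $41.66
Taxable wages = $1,016.00 − $41.66 = $974.34
City income tax: $974.34 × 0.0303 = $29.52
State withholding: $974.34 × 0.0725 = $70.64
State unemployment insurance (employee share): $1,016.00 × 0.01 = $10.16
Social Security tax: $1,016.00 × 0.06 = $60.96
Medicare tax: $1,016.00 × 0.0297 = $30.18
Total deductions = $41.66 + $29.52 + $70.64 + $10.16 + $60.96 + $30.18 = $243.12
Net pay = $1,016.00 − $243.12 = $772.88

$772.88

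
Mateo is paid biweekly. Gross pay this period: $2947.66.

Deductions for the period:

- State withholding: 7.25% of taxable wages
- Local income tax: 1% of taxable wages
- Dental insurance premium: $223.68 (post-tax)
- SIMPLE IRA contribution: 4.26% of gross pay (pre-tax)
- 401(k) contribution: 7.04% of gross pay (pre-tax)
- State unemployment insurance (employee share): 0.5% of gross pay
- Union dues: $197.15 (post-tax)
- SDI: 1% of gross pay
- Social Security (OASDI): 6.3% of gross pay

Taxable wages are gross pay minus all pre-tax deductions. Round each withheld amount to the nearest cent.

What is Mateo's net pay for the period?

$1748.11

401(k) contribution: $2947.66 × 0.0704 = $207.52
SIMPLE IRA contribution: $2947.66 × 0.0426 = $125.57
Pre-tax total = $207.52 + $125.57 = $333.09
Taxable wages = $2947.66 − $333.09 = $2614.57
State withholding: $2614.57 × 0.0725 = $189.56
Local income tax: $2614.57 × 0.01 = $26.15
Social Security (OASDI): $2947.66 × 0.063 = $185.70
State unemployment insurance (employee share): $2947.66 × 0.005 = $14.74
SDI: $2947.66 × 0.01 = $29.48
Dental insurance premium: $223.68
Union dues: $197.15
Total deductions = $207.52 + $125.57 + $189.56 + $26.15 + $185.70 + $14.74 + $29.48 + $223.68 + $197.15 = $1199.55
Net pay = $2947.66 − $1199.55 = $1748.11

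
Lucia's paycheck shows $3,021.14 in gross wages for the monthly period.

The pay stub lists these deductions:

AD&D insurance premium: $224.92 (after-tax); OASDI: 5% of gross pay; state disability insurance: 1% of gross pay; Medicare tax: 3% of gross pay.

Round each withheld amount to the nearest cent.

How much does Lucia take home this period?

OASDI: $3,021.14 × 0.05 = $151.06
Medicare tax: $3,021.14 × 0.03 = $90.63
State disability insurance: $3,021.14 × 0.01 = $30.21
AD&D insurance premium: $224.92
Total deductions = $151.06 + $90.63 + $30.21 + $224.92 = $496.82
Net pay = $3,021.14 − $496.82 = $2,524.32

$2,524.32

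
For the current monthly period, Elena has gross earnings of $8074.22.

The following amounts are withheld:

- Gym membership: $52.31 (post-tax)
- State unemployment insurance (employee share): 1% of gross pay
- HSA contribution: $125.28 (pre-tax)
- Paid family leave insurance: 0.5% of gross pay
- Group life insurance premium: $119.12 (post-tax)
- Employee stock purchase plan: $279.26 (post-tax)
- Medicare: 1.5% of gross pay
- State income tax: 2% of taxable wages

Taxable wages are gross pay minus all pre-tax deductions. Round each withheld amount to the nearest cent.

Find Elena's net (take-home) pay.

HSA contribution: $125.28
Taxable wages = $8074.22 − $125.28 = $7948.94
State income tax: $7948.94 × 0.02 = $158.98
Paid family leave insurance: $8074.22 × 0.005 = $40.37
Medicare: $8074.22 × 0.015 = $121.11
State unemployment insurance (employee share): $8074.22 × 0.01 = $80.74
Gym membership: $52.31
Group life insurance premium: $119.12
Employee stock purchase plan: $279.26
Total deductions = $125.28 + $158.98 + $40.37 + $121.11 + $80.74 + $52.31 + $119.12 + $279.26 = $977.17
Net pay = $8074.22 − $977.17 = $7097.05

$7097.05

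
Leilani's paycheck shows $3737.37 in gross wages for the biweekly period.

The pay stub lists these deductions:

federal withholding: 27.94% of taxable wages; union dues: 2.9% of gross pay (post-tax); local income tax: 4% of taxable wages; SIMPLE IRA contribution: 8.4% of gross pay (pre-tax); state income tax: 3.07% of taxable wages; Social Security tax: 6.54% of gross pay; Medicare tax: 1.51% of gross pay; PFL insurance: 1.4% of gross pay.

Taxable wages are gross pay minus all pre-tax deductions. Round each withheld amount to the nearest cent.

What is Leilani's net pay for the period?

SIMPLE IRA contribution: $3737.37 × 0.084 = $313.94
Taxable wages = $3737.37 − $313.94 = $3423.43
Federal withholding: $3423.43 × 0.2794 = $956.51
Local income tax: $3423.43 × 0.04 = $136.94
State income tax: $3423.43 × 0.0307 = $105.10
PFL insurance: $3737.37 × 0.014 = $52.32
Social Security tax: $3737.37 × 0.0654 = $244.42
Medicare tax: $3737.37 × 0.0151 = $56.43
Union dues: $3737.37 × 0.029 = $108.38
Total deductions = $313.94 + $956.51 + $136.94 + $105.10 + $52.32 + $244.42 + $56.43 + $108.38 = $1974.04
Net pay = $3737.37 − $1974.04 = $1763.33

$1763.33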